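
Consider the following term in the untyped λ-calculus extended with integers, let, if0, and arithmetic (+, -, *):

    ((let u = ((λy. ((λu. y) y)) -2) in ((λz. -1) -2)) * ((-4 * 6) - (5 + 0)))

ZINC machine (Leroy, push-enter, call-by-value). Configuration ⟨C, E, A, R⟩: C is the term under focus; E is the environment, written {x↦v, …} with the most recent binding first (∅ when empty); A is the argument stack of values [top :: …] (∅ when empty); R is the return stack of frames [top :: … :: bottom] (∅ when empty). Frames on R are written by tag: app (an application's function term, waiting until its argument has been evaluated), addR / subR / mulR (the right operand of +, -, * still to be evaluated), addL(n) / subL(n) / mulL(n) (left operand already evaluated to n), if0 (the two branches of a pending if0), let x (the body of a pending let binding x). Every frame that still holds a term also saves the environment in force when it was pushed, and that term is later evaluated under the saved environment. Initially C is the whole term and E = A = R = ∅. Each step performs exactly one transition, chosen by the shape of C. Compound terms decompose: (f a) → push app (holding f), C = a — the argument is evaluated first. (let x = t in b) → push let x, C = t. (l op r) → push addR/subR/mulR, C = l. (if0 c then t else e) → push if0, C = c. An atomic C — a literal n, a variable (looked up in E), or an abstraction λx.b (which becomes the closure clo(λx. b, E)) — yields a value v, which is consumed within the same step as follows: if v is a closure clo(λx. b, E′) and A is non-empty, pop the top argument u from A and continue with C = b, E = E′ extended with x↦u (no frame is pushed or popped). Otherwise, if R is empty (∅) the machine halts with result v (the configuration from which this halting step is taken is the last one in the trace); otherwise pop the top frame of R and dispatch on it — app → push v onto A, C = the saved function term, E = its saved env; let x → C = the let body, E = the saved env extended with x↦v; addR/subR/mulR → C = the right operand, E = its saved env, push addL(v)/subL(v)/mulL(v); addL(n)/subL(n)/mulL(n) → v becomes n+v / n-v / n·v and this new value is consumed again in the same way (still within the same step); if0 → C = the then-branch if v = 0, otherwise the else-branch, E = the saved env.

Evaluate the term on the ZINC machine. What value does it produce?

step 0: ⟨C=((let u = ((λy. ((λu. y) y)) -2) in ((λz. -1) -2)) * ((-4 * 6) - (5 + 0))); E=∅; A=∅; R=∅⟩
step 1: ⟨C=(let u = ((λy. ((λu. y) y)) -2) in ((λz. -1) -2)); E=∅; A=∅; R=[mulR]⟩
step 2: ⟨C=((λy. ((λu. y) y)) -2); E=∅; A=∅; R=[let u :: mulR]⟩
step 3: ⟨C=-2; E=∅; A=∅; R=[app :: let u :: mulR]⟩
step 4: ⟨C=(λy. ((λu. y) y)); E=∅; A=[-2]; R=[let u :: mulR]⟩
step 5: ⟨C=((λu. y) y); E={y↦-2}; A=∅; R=[let u :: mulR]⟩
step 6: ⟨C=y; E={y↦-2}; A=∅; R=[app :: let u :: mulR]⟩
step 7: ⟨C=(λu. y); E={y↦-2}; A=[-2]; R=[let u :: mulR]⟩
step 8: ⟨C=y; E={u↦-2, y↦-2}; A=∅; R=[let u :: mulR]⟩
step 9: ⟨C=((λz. -1) -2); E={u↦-2}; A=∅; R=[mulR]⟩
step 10: ⟨C=-2; E={u↦-2}; A=∅; R=[app :: mulR]⟩
step 11: ⟨C=(λz. -1); E={u↦-2}; A=[-2]; R=[mulR]⟩
step 12: ⟨C=-1; E={z↦-2, u↦-2}; A=∅; R=[mulR]⟩
step 13: ⟨C=((-4 * 6) - (5 + 0)); E=∅; A=∅; R=[mulL(-1)]⟩
step 14: ⟨C=(-4 * 6); E=∅; A=∅; R=[subR :: mulL(-1)]⟩
step 15: ⟨C=-4; E=∅; A=∅; R=[mulR :: subR :: mulL(-1)]⟩
step 16: ⟨C=6; E=∅; A=∅; R=[mulL(-4) :: subR :: mulL(-1)]⟩
step 17: ⟨C=(5 + 0); E=∅; A=∅; R=[subL(-24) :: mulL(-1)]⟩
step 18: ⟨C=5; E=∅; A=∅; R=[addR :: subL(-24) :: mulL(-1)]⟩
step 19: ⟨C=0; E=∅; A=∅; R=[addL(5) :: subL(-24) :: mulL(-1)]⟩
→ final value 29

Answer: 29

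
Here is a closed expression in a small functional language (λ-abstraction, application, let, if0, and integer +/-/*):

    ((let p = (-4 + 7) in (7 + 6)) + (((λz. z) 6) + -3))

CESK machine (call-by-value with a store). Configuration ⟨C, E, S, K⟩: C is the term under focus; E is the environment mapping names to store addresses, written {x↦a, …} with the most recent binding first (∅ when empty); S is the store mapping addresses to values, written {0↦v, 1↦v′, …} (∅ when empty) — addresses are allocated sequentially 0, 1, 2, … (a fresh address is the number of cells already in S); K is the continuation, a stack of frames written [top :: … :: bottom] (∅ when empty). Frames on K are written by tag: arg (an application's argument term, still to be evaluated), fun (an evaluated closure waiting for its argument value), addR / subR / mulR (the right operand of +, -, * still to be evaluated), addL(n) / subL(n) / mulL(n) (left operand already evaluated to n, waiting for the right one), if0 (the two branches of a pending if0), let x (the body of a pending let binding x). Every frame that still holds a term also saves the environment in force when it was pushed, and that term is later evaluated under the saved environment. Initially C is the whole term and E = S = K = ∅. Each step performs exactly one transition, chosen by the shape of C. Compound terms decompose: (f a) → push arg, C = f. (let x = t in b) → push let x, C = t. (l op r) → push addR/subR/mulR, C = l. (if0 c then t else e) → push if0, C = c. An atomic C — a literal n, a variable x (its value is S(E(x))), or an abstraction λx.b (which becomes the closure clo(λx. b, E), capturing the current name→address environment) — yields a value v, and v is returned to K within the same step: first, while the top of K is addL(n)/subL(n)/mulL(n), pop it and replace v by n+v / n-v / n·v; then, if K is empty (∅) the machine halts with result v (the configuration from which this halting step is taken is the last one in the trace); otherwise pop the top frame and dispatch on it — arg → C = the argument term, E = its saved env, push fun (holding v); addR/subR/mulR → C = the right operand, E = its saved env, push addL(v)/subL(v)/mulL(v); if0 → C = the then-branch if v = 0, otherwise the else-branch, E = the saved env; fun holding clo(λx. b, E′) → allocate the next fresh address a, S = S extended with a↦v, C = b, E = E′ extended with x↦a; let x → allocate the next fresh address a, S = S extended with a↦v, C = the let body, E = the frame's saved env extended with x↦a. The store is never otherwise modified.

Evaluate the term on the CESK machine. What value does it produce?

Answer: 16

Derivation:
step 0: ⟨C=((let p = (-4 + 7) in (7 + 6)) + (((λz. z) 6) + -3)); E=∅; S=∅; K=∅⟩
step 1: ⟨C=(let p = (-4 + 7) in (7 + 6)); E=∅; S=∅; K=[addR]⟩
step 2: ⟨C=(-4 + 7); E=∅; S=∅; K=[let p :: addR]⟩
step 3: ⟨C=-4; E=∅; S=∅; K=[addR :: let p :: addR]⟩
step 4: ⟨C=7; E=∅; S=∅; K=[addL(-4) :: let p :: addR]⟩
step 5: ⟨C=(7 + 6); E={p↦0}; S={0↦3}; K=[addR]⟩
step 6: ⟨C=7; E={p↦0}; S={0↦3}; K=[addR :: addR]⟩
step 7: ⟨C=6; E={p↦0}; S={0↦3}; K=[addL(7) :: addR]⟩
step 8: ⟨C=(((λz. z) 6) + -3); E=∅; S={0↦3}; K=[addL(13)]⟩
step 9: ⟨C=((λz. z) 6); E=∅; S={0↦3}; K=[addR :: addL(13)]⟩
step 10: ⟨C=(λz. z); E=∅; S={0↦3}; K=[arg :: addR :: addL(13)]⟩
step 11: ⟨C=6; E=∅; S={0↦3}; K=[fun :: addR :: addL(13)]⟩
step 12: ⟨C=z; E={z↦1}; S={0↦3, 1↦6}; K=[addR :: addL(13)]⟩
step 13: ⟨C=-3; E=∅; S={0↦3, 1↦6}; K=[addL(6) :: addL(13)]⟩
→ final value 16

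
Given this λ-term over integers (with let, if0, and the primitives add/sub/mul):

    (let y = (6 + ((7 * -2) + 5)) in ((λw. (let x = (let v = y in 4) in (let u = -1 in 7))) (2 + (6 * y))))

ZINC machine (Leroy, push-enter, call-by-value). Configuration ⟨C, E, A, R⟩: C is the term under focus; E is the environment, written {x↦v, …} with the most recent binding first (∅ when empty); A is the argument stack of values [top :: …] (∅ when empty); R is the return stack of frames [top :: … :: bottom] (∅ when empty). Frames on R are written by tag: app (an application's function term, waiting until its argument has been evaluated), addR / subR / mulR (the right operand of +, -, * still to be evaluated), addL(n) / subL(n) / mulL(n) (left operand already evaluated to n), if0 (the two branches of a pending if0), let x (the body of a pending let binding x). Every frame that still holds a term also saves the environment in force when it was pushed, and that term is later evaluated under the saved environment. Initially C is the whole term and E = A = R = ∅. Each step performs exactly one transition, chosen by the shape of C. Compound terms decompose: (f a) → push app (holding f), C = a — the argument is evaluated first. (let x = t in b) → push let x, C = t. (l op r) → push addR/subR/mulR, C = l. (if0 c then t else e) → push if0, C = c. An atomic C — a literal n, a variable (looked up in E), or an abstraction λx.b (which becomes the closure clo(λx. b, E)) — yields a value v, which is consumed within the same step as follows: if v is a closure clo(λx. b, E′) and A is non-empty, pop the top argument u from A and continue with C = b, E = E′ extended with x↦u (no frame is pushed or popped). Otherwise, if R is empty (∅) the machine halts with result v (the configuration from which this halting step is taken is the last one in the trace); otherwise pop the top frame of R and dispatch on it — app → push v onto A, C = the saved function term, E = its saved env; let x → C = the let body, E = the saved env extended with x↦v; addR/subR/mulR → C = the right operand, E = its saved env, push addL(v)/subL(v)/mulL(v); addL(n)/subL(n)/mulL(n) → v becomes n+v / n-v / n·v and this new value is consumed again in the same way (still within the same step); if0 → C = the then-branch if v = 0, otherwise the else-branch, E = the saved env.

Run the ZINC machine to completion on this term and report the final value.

0. ⟨C=(let y = (6 + ((7 * -2) + 5)) in ((λw. (let x = (let v = y in 4) in (let u = -1 in 7))) (2 + (6 * y)))); E=∅; A=∅; R=∅⟩
1. ⟨C=(6 + ((7 * -2) + 5)); E=∅; A=∅; R=[let y]⟩
2. ⟨C=6; E=∅; A=∅; R=[addR :: let y]⟩
3. ⟨C=((7 * -2) + 5); E=∅; A=∅; R=[addL(6) :: let y]⟩
4. ⟨C=(7 * -2); E=∅; A=∅; R=[addR :: addL(6) :: let y]⟩
5. ⟨C=7; E=∅; A=∅; R=[mulR :: addR :: addL(6) :: let y]⟩
6. ⟨C=-2; E=∅; A=∅; R=[mulL(7) :: addR :: addL(6) :: let y]⟩
7. ⟨C=5; E=∅; A=∅; R=[addL(-14) :: addL(6) :: let y]⟩
8. ⟨C=((λw. (let x = (let v = y in 4) in (let u = -1 in 7))) (2 + (6 * y))); E={y↦-3}; A=∅; R=∅⟩
9. ⟨C=(2 + (6 * y)); E={y↦-3}; A=∅; R=[app]⟩
10. ⟨C=2; E={y↦-3}; A=∅; R=[addR :: app]⟩
11. ⟨C=(6 * y); E={y↦-3}; A=∅; R=[addL(2) :: app]⟩
12. ⟨C=6; E={y↦-3}; A=∅; R=[mulR :: addL(2) :: app]⟩
13. ⟨C=y; E={y↦-3}; A=∅; R=[mulL(6) :: addL(2) :: app]⟩
14. ⟨C=(λw. (let x = (let v = y in 4) in (let u = -1 in 7))); E={y↦-3}; A=[-16]; R=∅⟩
15. ⟨C=(let x = (let v = y in 4) in (let u = -1 in 7)); E={w↦-16, y↦-3}; A=∅; R=∅⟩
16. ⟨C=(let v = y in 4); E={w↦-16, y↦-3}; A=∅; R=[let x]⟩
17. ⟨C=y; E={w↦-16, y↦-3}; A=∅; R=[let v :: let x]⟩
18. ⟨C=4; E={v↦-3, w↦-16, y↦-3}; A=∅; R=[let x]⟩
19. ⟨C=(let u = -1 in 7); E={x↦4, w↦-16, y↦-3}; A=∅; R=∅⟩
20. ⟨C=-1; E={x↦4, w↦-16, y↦-3}; A=∅; R=[let u]⟩
21. ⟨C=7; E={u↦-1, x↦4, w↦-16, y↦-3}; A=∅; R=∅⟩
→ final value 7

Answer: 7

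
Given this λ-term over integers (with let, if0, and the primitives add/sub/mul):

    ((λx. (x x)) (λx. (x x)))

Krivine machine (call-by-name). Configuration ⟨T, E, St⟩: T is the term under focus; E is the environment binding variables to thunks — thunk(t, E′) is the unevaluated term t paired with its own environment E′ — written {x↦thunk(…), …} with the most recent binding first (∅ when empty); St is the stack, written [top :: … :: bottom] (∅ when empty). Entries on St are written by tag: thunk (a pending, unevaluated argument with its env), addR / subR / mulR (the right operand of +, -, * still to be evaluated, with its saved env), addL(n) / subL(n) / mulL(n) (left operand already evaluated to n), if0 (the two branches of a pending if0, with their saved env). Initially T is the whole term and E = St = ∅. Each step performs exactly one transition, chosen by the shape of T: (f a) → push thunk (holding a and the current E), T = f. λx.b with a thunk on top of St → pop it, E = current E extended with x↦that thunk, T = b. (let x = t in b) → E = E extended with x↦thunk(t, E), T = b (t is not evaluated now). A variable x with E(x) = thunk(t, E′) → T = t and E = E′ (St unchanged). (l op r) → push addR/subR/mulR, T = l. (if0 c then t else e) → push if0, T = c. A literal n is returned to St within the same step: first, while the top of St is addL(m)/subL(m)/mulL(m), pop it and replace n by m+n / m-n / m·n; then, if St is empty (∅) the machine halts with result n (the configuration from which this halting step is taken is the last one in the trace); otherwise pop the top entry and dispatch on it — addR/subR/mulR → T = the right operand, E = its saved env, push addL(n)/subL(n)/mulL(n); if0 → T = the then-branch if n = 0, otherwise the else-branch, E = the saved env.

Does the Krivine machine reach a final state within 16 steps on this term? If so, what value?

Answer: DIVERGES (no final state within 16 steps)

Execution trace:
t=0: <T=((λx. (x x)) (λx. (x x))), E=∅, St=∅>
t=1: <T=(λx. (x x)), E=∅, St=[thunk]>
t=2: <T=(x x), E={x↦thunk((λx. (x x)), ∅)}, St=∅>
t=3: <T=x, E={x↦thunk((λx. (x x)), ∅)}, St=[thunk]>
t=4: <T=(λx. (x x)), E=∅, St=[thunk]>
t=5: <T=(x x), E={x↦thunk(x, {x↦thunk((λx. (x x)), ∅)})}, St=∅>
t=6: <T=x, E={x↦thunk(x, {x↦thunk((λx. (x x)), ∅)})}, St=[thunk]>
t=7: <T=x, E={x↦thunk((λx. (x x)), ∅)}, St=[thunk]>
t=8: <T=(λx. (x x)), E=∅, St=[thunk]>
t=9: <T=(x x), E={x↦thunk(x, {x↦thunk(x, {x↦thunk((λx. (x x)), ∅)})})}, St=∅>
t=10: <T=x, E={x↦thunk(x, {x↦thunk(x, {x↦thunk((λx. (x x)), ∅)})})}, St=[thunk]>
t=11: <T=x, E={x↦thunk(x, {x↦thunk((λx. (x x)), ∅)})}, St=[thunk]>
t=12: <T=x, E={x↦thunk((λx. (x x)), ∅)}, St=[thunk]>
t=13: <T=(λx. (x x)), E=∅, St=[thunk]>
t=14: <T=(x x), E={x↦thunk(x, {x↦thunk(x, {x↦thunk(x, {x↦thunk((λx. (x x)), ∅)})})})}, St=∅>
t=15: <T=x, E={x↦thunk(x, {x↦thunk(x, {x↦thunk(x, {x↦thunk((λx. (x x)), ∅)})})})}, St=[thunk]>
t=16: <T=x, E={x↦thunk(x, {x↦thunk(x, {x↦thunk((λx. (x x)), ∅)})})}, St=[thunk]>
→ 16 transitions taken and the configuration is still not final: no result within 16 steps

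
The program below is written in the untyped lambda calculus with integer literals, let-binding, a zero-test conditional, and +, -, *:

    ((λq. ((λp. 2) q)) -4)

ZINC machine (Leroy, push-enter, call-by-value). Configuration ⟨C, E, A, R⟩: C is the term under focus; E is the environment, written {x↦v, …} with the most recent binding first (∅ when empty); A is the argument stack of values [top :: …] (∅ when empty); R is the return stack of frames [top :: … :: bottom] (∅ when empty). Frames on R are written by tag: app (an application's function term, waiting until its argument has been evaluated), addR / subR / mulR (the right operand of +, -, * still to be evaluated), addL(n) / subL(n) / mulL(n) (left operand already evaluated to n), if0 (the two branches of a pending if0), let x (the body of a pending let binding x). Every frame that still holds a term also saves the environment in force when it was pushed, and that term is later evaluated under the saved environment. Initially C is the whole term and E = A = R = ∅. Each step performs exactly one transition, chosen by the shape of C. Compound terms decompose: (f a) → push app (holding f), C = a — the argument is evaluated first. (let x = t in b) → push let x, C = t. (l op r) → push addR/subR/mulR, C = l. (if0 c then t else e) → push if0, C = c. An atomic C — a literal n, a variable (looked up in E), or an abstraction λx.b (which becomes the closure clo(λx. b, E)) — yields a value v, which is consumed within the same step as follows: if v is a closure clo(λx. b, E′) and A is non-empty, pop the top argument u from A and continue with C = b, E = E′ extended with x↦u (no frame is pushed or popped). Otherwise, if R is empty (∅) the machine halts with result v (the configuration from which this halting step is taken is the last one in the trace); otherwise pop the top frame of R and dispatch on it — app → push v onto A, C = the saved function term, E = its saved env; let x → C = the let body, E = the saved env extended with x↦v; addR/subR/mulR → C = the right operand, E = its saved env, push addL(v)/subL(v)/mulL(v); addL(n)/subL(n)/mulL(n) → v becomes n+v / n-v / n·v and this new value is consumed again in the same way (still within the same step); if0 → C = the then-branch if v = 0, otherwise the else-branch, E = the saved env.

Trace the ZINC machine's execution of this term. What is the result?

Answer: 2

Derivation:
[0] <C=((λq. ((λp. 2) q)) -4), E=∅, A=∅, R=∅>
[1] <C=-4, E=∅, A=∅, R=[app]>
[2] <C=(λq. ((λp. 2) q)), E=∅, A=[-4], R=∅>
[3] <C=((λp. 2) q), E={q↦-4}, A=∅, R=∅>
[4] <C=q, E={q↦-4}, A=∅, R=[app]>
[5] <C=(λp. 2), E={q↦-4}, A=[-4], R=∅>
[6] <C=2, E={p↦-4, q↦-4}, A=∅, R=∅>
→ final value 2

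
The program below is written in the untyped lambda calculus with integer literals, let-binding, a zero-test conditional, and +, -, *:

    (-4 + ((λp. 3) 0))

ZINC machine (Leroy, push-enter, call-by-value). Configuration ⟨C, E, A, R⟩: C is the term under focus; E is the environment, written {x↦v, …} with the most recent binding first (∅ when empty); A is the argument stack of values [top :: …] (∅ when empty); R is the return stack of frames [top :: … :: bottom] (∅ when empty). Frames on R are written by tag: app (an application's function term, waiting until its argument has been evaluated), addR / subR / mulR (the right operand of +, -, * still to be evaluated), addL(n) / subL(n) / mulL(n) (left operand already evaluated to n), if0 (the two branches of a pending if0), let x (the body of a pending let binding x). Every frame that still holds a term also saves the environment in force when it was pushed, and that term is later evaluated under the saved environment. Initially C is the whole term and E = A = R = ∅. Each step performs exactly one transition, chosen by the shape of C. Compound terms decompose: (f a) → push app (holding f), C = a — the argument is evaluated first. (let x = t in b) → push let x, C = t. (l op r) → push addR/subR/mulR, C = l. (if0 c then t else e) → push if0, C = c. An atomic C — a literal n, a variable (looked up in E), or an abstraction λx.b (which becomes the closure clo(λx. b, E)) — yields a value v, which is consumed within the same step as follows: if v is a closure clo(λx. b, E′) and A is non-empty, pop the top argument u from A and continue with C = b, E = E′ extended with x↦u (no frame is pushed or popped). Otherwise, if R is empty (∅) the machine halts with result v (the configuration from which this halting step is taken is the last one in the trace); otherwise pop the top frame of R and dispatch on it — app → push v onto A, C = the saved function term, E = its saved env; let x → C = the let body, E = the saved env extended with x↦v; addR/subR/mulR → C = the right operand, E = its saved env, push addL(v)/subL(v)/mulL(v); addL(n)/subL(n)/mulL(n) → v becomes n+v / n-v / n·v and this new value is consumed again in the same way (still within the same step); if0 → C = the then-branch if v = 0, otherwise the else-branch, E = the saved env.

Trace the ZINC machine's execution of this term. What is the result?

Answer: -1

Execution trace:
step 0: <C=(-4 + ((λp. 3) 0)), E=∅, A=∅, R=∅>
step 1: <C=-4, E=∅, A=∅, R=[addR]>
step 2: <C=((λp. 3) 0), E=∅, A=∅, R=[addL(-4)]>
step 3: <C=0, E=∅, A=∅, R=[app :: addL(-4)]>
step 4: <C=(λp. 3), E=∅, A=[0], R=[addL(-4)]>
step 5: <C=3, E={p↦0}, A=∅, R=[addL(-4)]>
→ final value -1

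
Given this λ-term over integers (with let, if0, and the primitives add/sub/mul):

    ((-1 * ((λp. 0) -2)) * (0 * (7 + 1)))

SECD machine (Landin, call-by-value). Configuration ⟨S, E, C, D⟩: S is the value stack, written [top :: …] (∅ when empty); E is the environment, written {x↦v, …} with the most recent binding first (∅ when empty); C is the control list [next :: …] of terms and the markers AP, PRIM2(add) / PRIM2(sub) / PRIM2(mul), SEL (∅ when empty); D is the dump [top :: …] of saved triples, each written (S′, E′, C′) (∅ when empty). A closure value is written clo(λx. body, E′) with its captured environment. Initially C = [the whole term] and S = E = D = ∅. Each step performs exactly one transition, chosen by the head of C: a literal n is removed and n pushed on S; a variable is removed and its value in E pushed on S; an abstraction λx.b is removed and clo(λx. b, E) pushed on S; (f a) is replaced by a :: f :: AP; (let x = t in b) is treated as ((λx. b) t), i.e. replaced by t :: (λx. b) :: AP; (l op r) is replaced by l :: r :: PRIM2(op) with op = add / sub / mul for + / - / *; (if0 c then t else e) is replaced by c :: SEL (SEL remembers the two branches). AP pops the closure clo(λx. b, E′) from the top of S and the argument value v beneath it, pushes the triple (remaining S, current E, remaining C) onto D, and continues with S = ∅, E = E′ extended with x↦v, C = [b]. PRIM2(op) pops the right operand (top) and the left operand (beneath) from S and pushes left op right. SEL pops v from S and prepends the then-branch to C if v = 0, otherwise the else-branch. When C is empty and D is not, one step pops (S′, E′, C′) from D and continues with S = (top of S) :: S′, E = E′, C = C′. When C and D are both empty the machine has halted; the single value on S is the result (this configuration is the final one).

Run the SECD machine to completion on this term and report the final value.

0. ⟨S=∅; E=∅; C=[((-1 * ((λp. 0) -2)) * (0 * (7 + 1)))]; D=∅⟩
1. ⟨S=∅; E=∅; C=[(-1 * ((λp. 0) -2)) :: (0 * (7 + 1)) :: PRIM2(mul)]; D=∅⟩
2. ⟨S=∅; E=∅; C=[-1 :: ((λp. 0) -2) :: PRIM2(mul) :: (0 * (7 + 1)) :: PRIM2(mul)]; D=∅⟩
3. ⟨S=[-1]; E=∅; C=[((λp. 0) -2) :: PRIM2(mul) :: (0 * (7 + 1)) :: PRIM2(mul)]; D=∅⟩
4. ⟨S=[-1]; E=∅; C=[-2 :: (λp. 0) :: AP :: PRIM2(mul) :: (0 * (7 + 1)) :: PRIM2(mul)]; D=∅⟩
5. ⟨S=[-2 :: -1]; E=∅; C=[(λp. 0) :: AP :: PRIM2(mul) :: (0 * (7 + 1)) :: PRIM2(mul)]; D=∅⟩
6. ⟨S=[clo(λp. 0, ∅) :: -2 :: -1]; E=∅; C=[AP :: PRIM2(mul) :: (0 * (7 + 1)) :: PRIM2(mul)]; D=∅⟩
7. ⟨S=∅; E={p↦-2}; C=[0]; D=[([-1], ∅, [PRIM2(mul) :: (0 * (7 + 1)) :: PRIM2(mul)])]⟩
8. ⟨S=[0]; E={p↦-2}; C=∅; D=[([-1], ∅, [PRIM2(mul) :: (0 * (7 + 1)) :: PRIM2(mul)])]⟩
9. ⟨S=[0 :: -1]; E=∅; C=[PRIM2(mul) :: (0 * (7 + 1)) :: PRIM2(mul)]; D=∅⟩
10. ⟨S=[0]; E=∅; C=[(0 * (7 + 1)) :: PRIM2(mul)]; D=∅⟩
11. ⟨S=[0]; E=∅; C=[0 :: (7 + 1) :: PRIM2(mul) :: PRIM2(mul)]; D=∅⟩
12. ⟨S=[0 :: 0]; E=∅; C=[(7 + 1) :: PRIM2(mul) :: PRIM2(mul)]; D=∅⟩
13. ⟨S=[0 :: 0]; E=∅; C=[7 :: 1 :: PRIM2(add) :: PRIM2(mul) :: PRIM2(mul)]; D=∅⟩
14. ⟨S=[7 :: 0 :: 0]; E=∅; C=[1 :: PRIM2(add) :: PRIM2(mul) :: PRIM2(mul)]; D=∅⟩
15. ⟨S=[1 :: 7 :: 0 :: 0]; E=∅; C=[PRIM2(add) :: PRIM2(mul) :: PRIM2(mul)]; D=∅⟩
16. ⟨S=[8 :: 0 :: 0]; E=∅; C=[PRIM2(mul) :: PRIM2(mul)]; D=∅⟩
17. ⟨S=[0 :: 0]; E=∅; C=[PRIM2(mul)]; D=∅⟩
18. ⟨S=[0]; E=∅; C=∅; D=∅⟩
→ final value 0

Answer: 0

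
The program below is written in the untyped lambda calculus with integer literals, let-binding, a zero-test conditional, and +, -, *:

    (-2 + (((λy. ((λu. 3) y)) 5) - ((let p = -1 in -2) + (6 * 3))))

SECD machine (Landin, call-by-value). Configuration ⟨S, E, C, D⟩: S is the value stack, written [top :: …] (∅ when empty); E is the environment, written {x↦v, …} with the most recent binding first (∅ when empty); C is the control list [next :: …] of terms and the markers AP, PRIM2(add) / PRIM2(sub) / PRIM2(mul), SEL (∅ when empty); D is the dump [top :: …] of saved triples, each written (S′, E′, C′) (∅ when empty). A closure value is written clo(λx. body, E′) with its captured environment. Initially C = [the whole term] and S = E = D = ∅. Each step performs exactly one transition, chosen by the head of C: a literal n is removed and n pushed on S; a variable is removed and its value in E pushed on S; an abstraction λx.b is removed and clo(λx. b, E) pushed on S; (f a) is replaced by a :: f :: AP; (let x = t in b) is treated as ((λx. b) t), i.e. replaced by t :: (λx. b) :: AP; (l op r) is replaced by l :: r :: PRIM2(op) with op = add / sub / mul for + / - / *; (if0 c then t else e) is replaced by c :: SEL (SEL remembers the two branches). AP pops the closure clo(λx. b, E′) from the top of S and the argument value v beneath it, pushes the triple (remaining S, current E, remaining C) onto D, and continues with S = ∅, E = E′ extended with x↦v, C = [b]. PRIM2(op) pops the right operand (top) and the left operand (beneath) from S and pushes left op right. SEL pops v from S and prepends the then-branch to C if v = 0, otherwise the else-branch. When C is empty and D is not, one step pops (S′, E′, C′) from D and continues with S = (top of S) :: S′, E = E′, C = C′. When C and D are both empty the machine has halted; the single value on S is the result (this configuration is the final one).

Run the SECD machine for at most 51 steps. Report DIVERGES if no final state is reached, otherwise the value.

[0] ⟨S=∅; E=∅; C=[(-2 + (((λy. ((λu. 3) y)) 5) - ((let p = -1 in -2) + (6 * 3))))]; D=∅⟩
[1] ⟨S=∅; E=∅; C=[-2 :: (((λy. ((λu. 3) y)) 5) - ((let p = -1 in -2) + (6 * 3))) :: PRIM2(add)]; D=∅⟩
[2] ⟨S=[-2]; E=∅; C=[(((λy. ((λu. 3) y)) 5) - ((let p = -1 in -2) + (6 * 3))) :: PRIM2(add)]; D=∅⟩
[3] ⟨S=[-2]; E=∅; C=[((λy. ((λu. 3) y)) 5) :: ((let p = -1 in -2) + (6 * 3)) :: PRIM2(sub) :: PRIM2(add)]; D=∅⟩
[4] ⟨S=[-2]; E=∅; C=[5 :: (λy. ((λu. 3) y)) :: AP :: ((let p = -1 in -2) + (6 * 3)) :: PRIM2(sub) :: PRIM2(add)]; D=∅⟩
[5] ⟨S=[5 :: -2]; E=∅; C=[(λy. ((λu. 3) y)) :: AP :: ((let p = -1 in -2) + (6 * 3)) :: PRIM2(sub) :: PRIM2(add)]; D=∅⟩
[6] ⟨S=[clo(λy. ((λu. 3) y), ∅) :: 5 :: -2]; E=∅; C=[AP :: ((let p = -1 in -2) + (6 * 3)) :: PRIM2(sub) :: PRIM2(add)]; D=∅⟩
[7] ⟨S=∅; E={y↦5}; C=[((λu. 3) y)]; D=[([-2], ∅, [((let p = -1 in -2) + (6 * 3)) :: PRIM2(sub) :: PRIM2(add)])]⟩
[8] ⟨S=∅; E={y↦5}; C=[y :: (λu. 3) :: AP]; D=[([-2], ∅, [((let p = -1 in -2) + (6 * 3)) :: PRIM2(sub) :: PRIM2(add)])]⟩
[9] ⟨S=[5]; E={y↦5}; C=[(λu. 3) :: AP]; D=[([-2], ∅, [((let p = -1 in -2) + (6 * 3)) :: PRIM2(sub) :: PRIM2(add)])]⟩
[10] ⟨S=[clo(λu. 3, {y↦5}) :: 5]; E={y↦5}; C=[AP]; D=[([-2], ∅, [((let p = -1 in -2) + (6 * 3)) :: PRIM2(sub) :: PRIM2(add)])]⟩
[11] ⟨S=∅; E={u↦5, y↦5}; C=[3]; D=[(∅, {y↦5}, ∅) :: ([-2], ∅, [((let p = -1 in -2) + (6 * 3)) :: PRIM2(sub) :: PRIM2(add)])]⟩
[12] ⟨S=[3]; E={u↦5, y↦5}; C=∅; D=[(∅, {y↦5}, ∅) :: ([-2], ∅, [((let p = -1 in -2) + (6 * 3)) :: PRIM2(sub) :: PRIM2(add)])]⟩
[13] ⟨S=[3]; E={y↦5}; C=∅; D=[([-2], ∅, [((let p = -1 in -2) + (6 * 3)) :: PRIM2(sub) :: PRIM2(add)])]⟩
[14] ⟨S=[3 :: -2]; E=∅; C=[((let p = -1 in -2) + (6 * 3)) :: PRIM2(sub) :: PRIM2(add)]; D=∅⟩
[15] ⟨S=[3 :: -2]; E=∅; C=[(let p = -1 in -2) :: (6 * 3) :: PRIM2(add) :: PRIM2(sub) :: PRIM2(add)]; D=∅⟩
[16] ⟨S=[3 :: -2]; E=∅; C=[-1 :: (λp. -2) :: AP :: (6 * 3) :: PRIM2(add) :: PRIM2(sub) :: PRIM2(add)]; D=∅⟩
[17] ⟨S=[-1 :: 3 :: -2]; E=∅; C=[(λp. -2) :: AP :: (6 * 3) :: PRIM2(add) :: PRIM2(sub) :: PRIM2(add)]; D=∅⟩
[18] ⟨S=[clo(λp. -2, ∅) :: -1 :: 3 :: -2]; E=∅; C=[AP :: (6 * 3) :: PRIM2(add) :: PRIM2(sub) :: PRIM2(add)]; D=∅⟩
[19] ⟨S=∅; E={p↦-1}; C=[-2]; D=[([3 :: -2], ∅, [(6 * 3) :: PRIM2(add) :: PRIM2(sub) :: PRIM2(add)])]⟩
[20] ⟨S=[-2]; E={p↦-1}; C=∅; D=[([3 :: -2], ∅, [(6 * 3) :: PRIM2(add) :: PRIM2(sub) :: PRIM2(add)])]⟩
[21] ⟨S=[-2 :: 3 :: -2]; E=∅; C=[(6 * 3) :: PRIM2(add) :: PRIM2(sub) :: PRIM2(add)]; D=∅⟩
[22] ⟨S=[-2 :: 3 :: -2]; E=∅; C=[6 :: 3 :: PRIM2(mul) :: PRIM2(add) :: PRIM2(sub) :: PRIM2(add)]; D=∅⟩
[23] ⟨S=[6 :: -2 :: 3 :: -2]; E=∅; C=[3 :: PRIM2(mul) :: PRIM2(add) :: PRIM2(sub) :: PRIM2(add)]; D=∅⟩
[24] ⟨S=[3 :: 6 :: -2 :: 3 :: -2]; E=∅; C=[PRIM2(mul) :: PRIM2(add) :: PRIM2(sub) :: PRIM2(add)]; D=∅⟩
[25] ⟨S=[18 :: -2 :: 3 :: -2]; E=∅; C=[PRIM2(add) :: PRIM2(sub) :: PRIM2(add)]; D=∅⟩
[26] ⟨S=[16 :: 3 :: -2]; E=∅; C=[PRIM2(sub) :: PRIM2(add)]; D=∅⟩
[27] ⟨S=[-13 :: -2]; E=∅; C=[PRIM2(add)]; D=∅⟩
[28] ⟨S=[-15]; E=∅; C=∅; D=∅⟩
→ final value -15

Answer: -15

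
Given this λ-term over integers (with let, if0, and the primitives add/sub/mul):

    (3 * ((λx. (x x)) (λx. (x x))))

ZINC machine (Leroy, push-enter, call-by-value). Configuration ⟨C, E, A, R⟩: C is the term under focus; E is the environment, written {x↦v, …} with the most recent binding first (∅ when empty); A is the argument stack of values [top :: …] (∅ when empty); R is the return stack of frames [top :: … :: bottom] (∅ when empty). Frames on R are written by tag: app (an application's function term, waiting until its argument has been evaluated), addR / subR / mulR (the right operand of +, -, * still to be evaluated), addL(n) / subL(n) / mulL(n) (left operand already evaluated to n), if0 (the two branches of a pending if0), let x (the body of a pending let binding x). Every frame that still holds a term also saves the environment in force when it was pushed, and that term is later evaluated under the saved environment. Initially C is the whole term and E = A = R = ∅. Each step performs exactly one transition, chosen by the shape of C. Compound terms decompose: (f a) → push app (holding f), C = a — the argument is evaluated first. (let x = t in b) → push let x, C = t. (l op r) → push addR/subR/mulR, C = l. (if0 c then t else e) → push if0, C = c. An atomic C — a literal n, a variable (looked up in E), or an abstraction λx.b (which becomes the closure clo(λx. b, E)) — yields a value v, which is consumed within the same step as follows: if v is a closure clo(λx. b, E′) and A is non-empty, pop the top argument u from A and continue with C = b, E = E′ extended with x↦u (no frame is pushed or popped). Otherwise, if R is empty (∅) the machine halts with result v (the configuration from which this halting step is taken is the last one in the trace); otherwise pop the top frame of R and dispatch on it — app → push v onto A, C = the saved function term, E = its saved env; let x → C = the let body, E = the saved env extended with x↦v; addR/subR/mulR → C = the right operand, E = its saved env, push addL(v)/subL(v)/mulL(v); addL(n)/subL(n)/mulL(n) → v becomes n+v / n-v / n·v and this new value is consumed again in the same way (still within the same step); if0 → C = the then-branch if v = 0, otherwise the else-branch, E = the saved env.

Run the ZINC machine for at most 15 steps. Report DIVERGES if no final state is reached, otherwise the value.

Answer: DIVERGES (no final state within 15 steps)

Machine steps:
[0] ⟨C=(3 * ((λx. (x x)) (λx. (x x)))); E=∅; A=∅; R=∅⟩
[1] ⟨C=3; E=∅; A=∅; R=[mulR]⟩
[2] ⟨C=((λx. (x x)) (λx. (x x))); E=∅; A=∅; R=[mulL(3)]⟩
[3] ⟨C=(λx. (x x)); E=∅; A=∅; R=[app :: mulL(3)]⟩
[4] ⟨C=(λx. (x x)); E=∅; A=[clo(λx. (x x), ∅)]; R=[mulL(3)]⟩
[5] ⟨C=(x x); E={x↦clo(λx. (x x), ∅)}; A=∅; R=[mulL(3)]⟩
[6] ⟨C=x; E={x↦clo(λx. (x x), ∅)}; A=∅; R=[app :: mulL(3)]⟩
[7] ⟨C=x; E={x↦clo(λx. (x x), ∅)}; A=[clo(λx. (x x), ∅)]; R=[mulL(3)]⟩
… configuration repeats with period 3 (steps 5–7 recur indefinitely) …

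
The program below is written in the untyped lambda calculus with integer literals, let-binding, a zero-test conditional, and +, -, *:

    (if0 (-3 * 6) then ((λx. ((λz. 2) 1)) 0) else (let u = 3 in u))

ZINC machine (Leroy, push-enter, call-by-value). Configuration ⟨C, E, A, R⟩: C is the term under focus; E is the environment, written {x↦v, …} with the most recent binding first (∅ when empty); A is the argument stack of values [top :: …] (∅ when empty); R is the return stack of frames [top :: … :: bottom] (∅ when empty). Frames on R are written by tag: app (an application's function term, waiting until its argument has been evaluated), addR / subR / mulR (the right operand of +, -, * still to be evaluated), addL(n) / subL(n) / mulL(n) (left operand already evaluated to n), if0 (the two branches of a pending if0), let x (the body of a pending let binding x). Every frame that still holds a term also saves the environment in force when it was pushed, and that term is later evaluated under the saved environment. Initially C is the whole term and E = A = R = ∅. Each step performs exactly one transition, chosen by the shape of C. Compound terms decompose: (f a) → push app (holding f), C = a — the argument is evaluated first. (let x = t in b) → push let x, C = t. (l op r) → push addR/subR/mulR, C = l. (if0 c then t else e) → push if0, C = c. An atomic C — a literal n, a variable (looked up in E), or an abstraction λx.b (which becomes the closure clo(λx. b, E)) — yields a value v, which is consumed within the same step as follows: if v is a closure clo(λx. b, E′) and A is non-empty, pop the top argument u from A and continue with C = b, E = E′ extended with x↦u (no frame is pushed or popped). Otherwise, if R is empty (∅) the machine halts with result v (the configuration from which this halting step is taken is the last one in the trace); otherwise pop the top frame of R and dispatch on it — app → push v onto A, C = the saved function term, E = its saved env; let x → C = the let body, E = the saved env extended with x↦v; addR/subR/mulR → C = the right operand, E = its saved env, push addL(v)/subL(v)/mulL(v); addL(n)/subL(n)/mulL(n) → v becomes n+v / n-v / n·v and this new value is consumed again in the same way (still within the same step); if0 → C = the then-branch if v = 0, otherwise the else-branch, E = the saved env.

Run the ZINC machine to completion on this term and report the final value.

t=0: <C=(if0 (-3 * 6) then ((λx. ((λz. 2) 1)) 0) else (let u = 3 in u)), E=∅, A=∅, R=∅>
t=1: <C=(-3 * 6), E=∅, A=∅, R=[if0]>
t=2: <C=-3, E=∅, A=∅, R=[mulR :: if0]>
t=3: <C=6, E=∅, A=∅, R=[mulL(-3) :: if0]>
t=4: <C=(let u = 3 in u), E=∅, A=∅, R=∅>
t=5: <C=3, E=∅, A=∅, R=[let u]>
t=6: <C=u, E={u↦3}, A=∅, R=∅>
→ final value 3

Answer: 3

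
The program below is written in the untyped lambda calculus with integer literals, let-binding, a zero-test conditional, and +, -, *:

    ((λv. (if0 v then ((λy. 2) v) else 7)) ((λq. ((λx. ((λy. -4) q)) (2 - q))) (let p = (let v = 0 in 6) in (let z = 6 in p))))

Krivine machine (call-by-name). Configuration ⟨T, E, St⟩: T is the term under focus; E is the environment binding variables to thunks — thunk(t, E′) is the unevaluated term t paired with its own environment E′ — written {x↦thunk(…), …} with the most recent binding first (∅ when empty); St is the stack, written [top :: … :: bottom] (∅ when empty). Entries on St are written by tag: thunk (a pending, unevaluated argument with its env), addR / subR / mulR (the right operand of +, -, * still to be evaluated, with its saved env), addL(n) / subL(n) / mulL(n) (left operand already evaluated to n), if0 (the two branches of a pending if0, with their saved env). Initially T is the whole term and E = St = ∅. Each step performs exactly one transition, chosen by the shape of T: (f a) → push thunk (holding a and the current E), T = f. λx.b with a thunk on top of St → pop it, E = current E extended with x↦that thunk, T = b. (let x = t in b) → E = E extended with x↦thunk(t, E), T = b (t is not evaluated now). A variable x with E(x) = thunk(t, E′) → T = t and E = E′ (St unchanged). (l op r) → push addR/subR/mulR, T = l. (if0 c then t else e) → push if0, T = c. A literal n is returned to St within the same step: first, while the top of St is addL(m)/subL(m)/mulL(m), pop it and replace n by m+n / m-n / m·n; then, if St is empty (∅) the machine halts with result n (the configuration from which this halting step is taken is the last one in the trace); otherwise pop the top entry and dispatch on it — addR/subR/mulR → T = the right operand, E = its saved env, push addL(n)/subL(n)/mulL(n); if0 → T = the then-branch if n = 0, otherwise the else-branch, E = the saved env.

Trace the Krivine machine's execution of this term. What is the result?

Answer: 7

Machine steps:
[0] <T=((λv. (if0 v then ((λy. 2) v) else 7)) ((λq. ((λx. ((λy. -4) q)) (2 - q))) (let p = (let v = 0 in 6) in (let z = 6 in p)))), E=∅, St=∅>
[1] <T=(λv. (if0 v then ((λy. 2) v) else 7)), E=∅, St=[thunk]>
[2] <T=(if0 v then ((λy. 2) v) else 7), E={v↦thunk(((λq. ((λx. ((λy. -4) q)) (2 - q))) (let p = (let v = 0 in 6) in (let z = 6 in p))), ∅)}, St=∅>
[3] <T=v, E={v↦thunk(((λq. ((λx. ((λy. -4) q)) (2 - q))) (let p = (let v = 0 in 6) in (let z = 6 in p))), ∅)}, St=[if0]>
[4] <T=((λq. ((λx. ((λy. -4) q)) (2 - q))) (let p = (let v = 0 in 6) in (let z = 6 in p))), E=∅, St=[if0]>
[5] <T=(λq. ((λx. ((λy. -4) q)) (2 - q))), E=∅, St=[thunk :: if0]>
[6] <T=((λx. ((λy. -4) q)) (2 - q)), E={q↦thunk((let p = (let v = 0 in 6) in (let z = 6 in p)), ∅)}, St=[if0]>
[7] <T=(λx. ((λy. -4) q)), E={q↦thunk((let p = (let v = 0 in 6) in (let z = 6 in p)), ∅)}, St=[thunk :: if0]>
[8] <T=((λy. -4) q), E={x↦thunk((2 - q), {q↦thunk((let p = (let v = 0 in 6) in (let z = 6 in p)), ∅)}), q↦thunk((let p = (let v = 0 in 6) in (let z = 6 in p)), ∅)}, St=[if0]>
[9] <T=(λy. -4), E={x↦thunk((2 - q), {q↦thunk((let p = (let v = 0 in 6) in (let z = 6 in p)), ∅)}), q↦thunk((let p = (let v = 0 in 6) in (let z = 6 in p)), ∅)}, St=[thunk :: if0]>
[10] <T=-4, E={y↦thunk(q, {x↦thunk((2 - q), {q↦thunk((let p = (let v = 0 in 6) in (let z = 6 in p)), ∅)}), q↦thunk((let p = (let v = 0 in 6) in (let z = 6 in p)), ∅)}), x↦thunk((2 - q), {q↦thunk((let p = (let v = 0 in 6) in (let z = 6 in p)), ∅)}), q↦thunk((let p = (let v = 0 in 6) in (let z = 6 in p)), ∅)}, St=[if0]>
[11] <T=7, E={v↦thunk(((λq. ((λx. ((λy. -4) q)) (2 - q))) (let p = (let v = 0 in 6) in (let z = 6 in p))), ∅)}, St=∅>
→ final value 7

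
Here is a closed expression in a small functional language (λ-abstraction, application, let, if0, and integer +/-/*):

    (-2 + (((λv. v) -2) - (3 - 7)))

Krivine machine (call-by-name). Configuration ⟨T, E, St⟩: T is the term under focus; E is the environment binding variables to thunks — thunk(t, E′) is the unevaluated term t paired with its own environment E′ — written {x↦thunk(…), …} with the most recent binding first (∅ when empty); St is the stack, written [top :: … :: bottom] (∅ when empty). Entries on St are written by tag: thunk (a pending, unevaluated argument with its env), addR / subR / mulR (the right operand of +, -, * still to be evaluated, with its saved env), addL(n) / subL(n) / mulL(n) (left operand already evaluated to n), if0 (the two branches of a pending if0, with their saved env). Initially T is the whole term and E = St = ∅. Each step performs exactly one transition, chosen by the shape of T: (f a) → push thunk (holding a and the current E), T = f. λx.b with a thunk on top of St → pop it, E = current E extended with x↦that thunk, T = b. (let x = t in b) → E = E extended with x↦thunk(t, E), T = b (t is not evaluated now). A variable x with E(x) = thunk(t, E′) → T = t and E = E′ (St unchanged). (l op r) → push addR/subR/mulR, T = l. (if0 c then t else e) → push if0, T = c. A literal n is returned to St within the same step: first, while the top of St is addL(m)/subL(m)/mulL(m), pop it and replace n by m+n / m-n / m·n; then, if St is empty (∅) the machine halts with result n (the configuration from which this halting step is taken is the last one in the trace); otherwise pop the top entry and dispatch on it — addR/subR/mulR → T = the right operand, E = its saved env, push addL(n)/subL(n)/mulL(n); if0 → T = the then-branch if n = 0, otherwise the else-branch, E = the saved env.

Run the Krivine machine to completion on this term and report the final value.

Answer: 0

Execution trace:
0. [T=(-2 + (((λv. v) -2) - (3 - 7))) | E=∅ | St=∅]
1. [T=-2 | E=∅ | St=[addR]]
2. [T=(((λv. v) -2) - (3 - 7)) | E=∅ | St=[addL(-2)]]
3. [T=((λv. v) -2) | E=∅ | St=[subR :: addL(-2)]]
4. [T=(λv. v) | E=∅ | St=[thunk :: subR :: addL(-2)]]
5. [T=v | E={v↦thunk(-2, ∅)} | St=[subR :: addL(-2)]]
6. [T=-2 | E=∅ | St=[subR :: addL(-2)]]
7. [T=(3 - 7) | E=∅ | St=[subL(-2) :: addL(-2)]]
8. [T=3 | E=∅ | St=[subR :: subL(-2) :: addL(-2)]]
9. [T=7 | E=∅ | St=[subL(3) :: subL(-2) :: addL(-2)]]
→ final value 0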